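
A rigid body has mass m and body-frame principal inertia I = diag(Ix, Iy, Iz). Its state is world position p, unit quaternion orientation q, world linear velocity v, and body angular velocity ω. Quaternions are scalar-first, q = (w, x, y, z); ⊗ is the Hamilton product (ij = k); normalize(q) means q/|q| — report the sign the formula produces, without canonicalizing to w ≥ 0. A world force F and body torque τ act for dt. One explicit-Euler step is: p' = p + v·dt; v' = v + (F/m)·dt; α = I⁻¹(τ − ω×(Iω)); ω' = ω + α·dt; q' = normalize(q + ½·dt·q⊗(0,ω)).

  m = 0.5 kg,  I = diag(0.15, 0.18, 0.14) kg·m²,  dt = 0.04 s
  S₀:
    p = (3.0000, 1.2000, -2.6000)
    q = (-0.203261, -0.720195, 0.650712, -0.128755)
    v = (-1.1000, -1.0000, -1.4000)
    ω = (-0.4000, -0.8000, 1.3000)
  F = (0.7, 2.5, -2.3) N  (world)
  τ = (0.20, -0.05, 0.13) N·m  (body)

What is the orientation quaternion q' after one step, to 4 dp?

q' = (-0.1952, -0.7034, 0.6734, -0.1173)

Hamilton product q⊗(0,ω) = (0.3998731, 0.8242260, 1.1503643, 0.5722015)
q' = normalize(q + ½dt·q⊗(0,ω)) = (-0.1952, -0.7034, 0.6734, -0.1173)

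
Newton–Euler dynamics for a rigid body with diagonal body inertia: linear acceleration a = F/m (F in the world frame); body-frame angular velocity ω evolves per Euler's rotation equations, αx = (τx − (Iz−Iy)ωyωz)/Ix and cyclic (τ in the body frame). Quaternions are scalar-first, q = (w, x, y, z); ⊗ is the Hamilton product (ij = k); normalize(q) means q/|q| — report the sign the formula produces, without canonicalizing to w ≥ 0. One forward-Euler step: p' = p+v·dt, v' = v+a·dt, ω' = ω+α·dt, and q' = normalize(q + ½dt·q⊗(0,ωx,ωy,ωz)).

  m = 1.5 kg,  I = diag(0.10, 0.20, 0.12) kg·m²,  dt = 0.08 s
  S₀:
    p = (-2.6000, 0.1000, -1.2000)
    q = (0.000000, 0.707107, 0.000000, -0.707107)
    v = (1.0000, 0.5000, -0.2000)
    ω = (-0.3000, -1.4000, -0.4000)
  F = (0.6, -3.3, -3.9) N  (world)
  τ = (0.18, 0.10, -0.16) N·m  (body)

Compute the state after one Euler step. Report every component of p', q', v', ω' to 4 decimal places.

p' = (-2.5200, 0.1400, -1.2160)
q' = (-0.0028, 0.6663, 0.0198, -0.7454)
v' = (1.0320, 0.3240, -0.4080)
ω' = (-0.1202, -1.3590, -0.5347)

a = F/m = (0.4000, -2.2000, -2.6000)
p + v·dt = (-2.5200, 0.1400, -1.2160)
v' = v + a·dt = (1.0320, 0.3240, -0.4080)
gyro term ω×Iω = (-0.0448, -0.0024, 0.0420)
α = I⁻¹(τ − ω×Iω) = (2.2480, 0.5120, -1.6833)
new body rate ω' = (-0.1202, -1.3590, -0.5347)
Hamilton product q⊗(0,ω) = (-0.0707107, -0.9899498, 0.4949749, -0.9899498)
q' = normalize(q + ½dt·q⊗(0,ω)) = (-0.0028, 0.6663, 0.0198, -0.7454)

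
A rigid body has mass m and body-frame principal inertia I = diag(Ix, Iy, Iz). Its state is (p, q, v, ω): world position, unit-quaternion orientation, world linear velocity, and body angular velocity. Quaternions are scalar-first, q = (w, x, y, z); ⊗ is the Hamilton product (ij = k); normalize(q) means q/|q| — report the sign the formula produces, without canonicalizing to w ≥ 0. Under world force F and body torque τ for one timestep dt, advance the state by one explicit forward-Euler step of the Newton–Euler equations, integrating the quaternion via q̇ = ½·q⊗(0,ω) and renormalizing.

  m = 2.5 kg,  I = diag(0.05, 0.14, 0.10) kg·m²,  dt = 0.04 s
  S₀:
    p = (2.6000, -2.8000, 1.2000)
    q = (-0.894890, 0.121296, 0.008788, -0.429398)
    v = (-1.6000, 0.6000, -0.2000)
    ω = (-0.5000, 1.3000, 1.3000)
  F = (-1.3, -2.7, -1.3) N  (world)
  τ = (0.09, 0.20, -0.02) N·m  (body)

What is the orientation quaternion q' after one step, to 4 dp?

2q̇ = q⊗(0,ω) = (0.6074410, 1.0170868, -1.1063428, -1.0012782)
q' = normalize(q + ½dt·q⊗(0,ω)) = (-0.8821, 0.1415, -0.0133, -0.4491)

q' = (-0.8821, 0.1415, -0.0133, -0.4491)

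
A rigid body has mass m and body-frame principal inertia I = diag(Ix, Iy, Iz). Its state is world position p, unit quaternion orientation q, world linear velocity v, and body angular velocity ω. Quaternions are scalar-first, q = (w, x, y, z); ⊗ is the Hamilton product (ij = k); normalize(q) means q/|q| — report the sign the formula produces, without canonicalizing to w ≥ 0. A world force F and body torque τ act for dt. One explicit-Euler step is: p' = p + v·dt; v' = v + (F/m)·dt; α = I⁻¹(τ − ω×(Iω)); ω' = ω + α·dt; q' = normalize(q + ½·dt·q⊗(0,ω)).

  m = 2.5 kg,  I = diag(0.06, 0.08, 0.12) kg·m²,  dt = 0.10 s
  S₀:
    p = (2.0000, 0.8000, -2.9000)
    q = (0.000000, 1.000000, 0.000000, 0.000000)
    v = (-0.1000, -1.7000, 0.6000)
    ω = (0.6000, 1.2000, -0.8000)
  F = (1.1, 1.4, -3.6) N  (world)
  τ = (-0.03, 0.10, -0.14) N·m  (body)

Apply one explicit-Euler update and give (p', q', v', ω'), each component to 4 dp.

p' = (1.9900, 0.6300, -2.8400)
q' = (-0.0299, 0.9970, 0.0399, 0.0598)
v' = (-0.0560, -1.6440, 0.4560)
ω' = (0.6140, 1.2890, -0.9287)

a = (0.4400, 0.5600, -1.4400)
p' = p + v·dt = (1.9900, 0.6300, -2.8400)
v' = v + a·dt = (-0.0560, -1.6440, 0.4560)
precession coupling ω×(Iω) = (-0.0384, 0.0288, 0.0144)
α = I⁻¹(τ − ω×Iω) = (0.1400, 0.8900, -1.2867)
ω' = ω + α·dt = (0.6140, 1.2890, -0.9287)
q⊗(0,ω) = (-0.6000000, 0.0000000, 0.8000000, 1.2000000)
updated quaternion q' = (-0.0299, 0.9970, 0.0399, 0.0598)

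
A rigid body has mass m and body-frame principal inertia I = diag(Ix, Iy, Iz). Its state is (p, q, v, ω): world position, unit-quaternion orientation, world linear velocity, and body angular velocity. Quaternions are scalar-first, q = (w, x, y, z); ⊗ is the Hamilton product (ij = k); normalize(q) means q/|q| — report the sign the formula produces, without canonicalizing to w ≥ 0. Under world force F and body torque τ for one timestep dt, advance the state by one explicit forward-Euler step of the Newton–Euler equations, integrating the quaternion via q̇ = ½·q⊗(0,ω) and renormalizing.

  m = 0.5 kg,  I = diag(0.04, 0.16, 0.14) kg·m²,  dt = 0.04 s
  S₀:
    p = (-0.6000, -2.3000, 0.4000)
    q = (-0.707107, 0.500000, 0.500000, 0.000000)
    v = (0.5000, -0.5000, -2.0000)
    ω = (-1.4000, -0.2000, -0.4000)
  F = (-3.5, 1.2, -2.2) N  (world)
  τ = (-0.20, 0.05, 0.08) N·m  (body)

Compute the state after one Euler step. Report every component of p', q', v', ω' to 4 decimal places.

gyro term ω×Iω = (-0.0016, -0.0560, 0.0336)
(τ − ω×Iω)/I = (-4.9600, 0.6625, 0.3314)
new body rate ω' = (-1.5984, -0.1735, -0.3867)
q⊗(0,ω) = (0.8000000, 0.7899498, 0.3414214, 0.8828428)
updated quaternion q' = (-0.6908, 0.5156, 0.5066, 0.0176)
new position p' = (-0.5800, -2.3200, 0.3200)
v + (F/m)dt = (0.2200, -0.4040, -2.1760)

p' = (-0.5800, -2.3200, 0.3200)
q' = (-0.6908, 0.5156, 0.5066, 0.0176)
v' = (0.2200, -0.4040, -2.1760)
ω' = (-1.5984, -0.1735, -0.3867)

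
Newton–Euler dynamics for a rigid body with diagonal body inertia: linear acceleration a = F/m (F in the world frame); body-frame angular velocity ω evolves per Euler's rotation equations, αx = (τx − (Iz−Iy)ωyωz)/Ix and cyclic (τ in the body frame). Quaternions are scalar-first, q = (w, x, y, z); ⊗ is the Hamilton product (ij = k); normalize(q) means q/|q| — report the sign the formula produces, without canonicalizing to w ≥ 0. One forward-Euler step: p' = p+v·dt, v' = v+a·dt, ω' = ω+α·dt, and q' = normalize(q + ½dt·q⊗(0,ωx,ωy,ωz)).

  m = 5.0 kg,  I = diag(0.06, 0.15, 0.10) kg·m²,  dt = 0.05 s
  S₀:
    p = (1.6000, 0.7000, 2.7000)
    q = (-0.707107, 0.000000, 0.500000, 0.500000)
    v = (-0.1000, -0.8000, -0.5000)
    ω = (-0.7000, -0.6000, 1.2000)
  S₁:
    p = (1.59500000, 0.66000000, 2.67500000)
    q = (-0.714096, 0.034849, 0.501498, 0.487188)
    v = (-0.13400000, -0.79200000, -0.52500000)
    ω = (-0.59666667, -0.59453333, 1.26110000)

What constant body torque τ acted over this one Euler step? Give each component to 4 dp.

τ = (0.1600, 0.0500, 0.1600)

ω₁ − ω₀ = (0.10333333, 0.00546667, 0.06110000)
ω₀×(Iω₀) = (0.0360, 0.0336, 0.0378)
I·α + gyro = (0.1600, 0.0500, 0.1600)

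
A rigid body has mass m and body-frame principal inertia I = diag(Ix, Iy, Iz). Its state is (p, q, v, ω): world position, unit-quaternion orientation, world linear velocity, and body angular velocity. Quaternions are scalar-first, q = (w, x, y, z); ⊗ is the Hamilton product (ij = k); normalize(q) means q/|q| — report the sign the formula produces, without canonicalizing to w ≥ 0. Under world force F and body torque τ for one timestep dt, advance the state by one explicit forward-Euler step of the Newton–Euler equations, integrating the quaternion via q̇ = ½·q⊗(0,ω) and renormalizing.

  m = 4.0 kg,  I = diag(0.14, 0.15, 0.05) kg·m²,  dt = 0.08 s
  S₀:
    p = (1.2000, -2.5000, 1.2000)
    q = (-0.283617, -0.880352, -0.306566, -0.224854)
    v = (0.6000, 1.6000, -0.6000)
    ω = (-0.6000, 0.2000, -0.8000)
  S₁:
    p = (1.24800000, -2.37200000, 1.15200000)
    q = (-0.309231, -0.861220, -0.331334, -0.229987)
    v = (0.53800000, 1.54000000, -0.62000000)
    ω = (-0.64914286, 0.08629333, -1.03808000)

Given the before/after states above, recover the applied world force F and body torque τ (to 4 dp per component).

ω₁ − ω₀ = (-0.04914286, -0.11370667, -0.23808000)
applied torque τ = (-0.0700, -0.1700, -0.1500)
velocity change Δv = (-0.06200000, -0.06000000, -0.02000000)
F = m·Δv/dt = (-3.1000, -3.0000, -1.0000)

F = (-3.1000, -3.0000, -1.0000)
τ = (-0.0700, -0.1700, -0.1500)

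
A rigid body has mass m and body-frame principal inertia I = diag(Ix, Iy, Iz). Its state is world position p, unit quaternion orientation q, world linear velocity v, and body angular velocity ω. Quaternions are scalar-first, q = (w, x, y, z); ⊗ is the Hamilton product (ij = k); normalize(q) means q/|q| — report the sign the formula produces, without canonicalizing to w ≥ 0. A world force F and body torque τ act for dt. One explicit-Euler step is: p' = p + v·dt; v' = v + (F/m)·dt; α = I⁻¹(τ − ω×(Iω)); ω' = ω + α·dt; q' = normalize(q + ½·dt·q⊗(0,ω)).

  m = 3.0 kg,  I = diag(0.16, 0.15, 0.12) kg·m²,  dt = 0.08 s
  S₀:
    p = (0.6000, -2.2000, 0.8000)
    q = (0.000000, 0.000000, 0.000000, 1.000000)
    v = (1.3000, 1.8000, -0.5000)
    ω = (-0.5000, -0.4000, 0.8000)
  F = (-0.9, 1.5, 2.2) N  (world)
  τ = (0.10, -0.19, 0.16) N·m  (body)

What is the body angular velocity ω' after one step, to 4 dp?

α = I⁻¹(τ − ω×Iω) = (0.5650, -1.1600, 1.3500)
ω' = ω + α·dt = (-0.4548, -0.4928, 0.9080)

ω' = (-0.4548, -0.4928, 0.9080)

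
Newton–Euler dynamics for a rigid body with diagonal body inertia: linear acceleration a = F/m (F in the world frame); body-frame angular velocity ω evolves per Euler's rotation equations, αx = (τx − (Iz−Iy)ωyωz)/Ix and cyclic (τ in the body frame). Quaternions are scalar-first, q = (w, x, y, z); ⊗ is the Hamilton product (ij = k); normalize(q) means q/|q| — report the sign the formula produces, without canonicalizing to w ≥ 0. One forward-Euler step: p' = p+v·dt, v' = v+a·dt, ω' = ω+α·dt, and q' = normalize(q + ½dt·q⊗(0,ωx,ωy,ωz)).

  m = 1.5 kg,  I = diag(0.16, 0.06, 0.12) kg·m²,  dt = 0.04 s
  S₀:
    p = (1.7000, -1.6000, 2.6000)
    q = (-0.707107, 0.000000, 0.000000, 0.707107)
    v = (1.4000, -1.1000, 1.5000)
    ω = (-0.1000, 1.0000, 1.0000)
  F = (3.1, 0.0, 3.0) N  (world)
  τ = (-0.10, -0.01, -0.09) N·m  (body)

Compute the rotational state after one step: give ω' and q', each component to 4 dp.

ω' = (-0.1400, 0.9960, 0.9667)
q' = (-0.7210, -0.0127, -0.0156, 0.6927)

precession coupling ω×(Iω) = (0.0600, -0.0040, 0.0100)
(τ − ω×Iω)/I = (-1.0000, -0.1000, -0.8333)
new body rate ω' = (-0.1400, 0.9960, 0.9667)
2q̇ = q⊗(0,ω) = (-0.7071070, -0.6363963, -0.7778177, -0.7071070)
updated quaternion q' = (-0.7210, -0.0127, -0.0156, 0.6927)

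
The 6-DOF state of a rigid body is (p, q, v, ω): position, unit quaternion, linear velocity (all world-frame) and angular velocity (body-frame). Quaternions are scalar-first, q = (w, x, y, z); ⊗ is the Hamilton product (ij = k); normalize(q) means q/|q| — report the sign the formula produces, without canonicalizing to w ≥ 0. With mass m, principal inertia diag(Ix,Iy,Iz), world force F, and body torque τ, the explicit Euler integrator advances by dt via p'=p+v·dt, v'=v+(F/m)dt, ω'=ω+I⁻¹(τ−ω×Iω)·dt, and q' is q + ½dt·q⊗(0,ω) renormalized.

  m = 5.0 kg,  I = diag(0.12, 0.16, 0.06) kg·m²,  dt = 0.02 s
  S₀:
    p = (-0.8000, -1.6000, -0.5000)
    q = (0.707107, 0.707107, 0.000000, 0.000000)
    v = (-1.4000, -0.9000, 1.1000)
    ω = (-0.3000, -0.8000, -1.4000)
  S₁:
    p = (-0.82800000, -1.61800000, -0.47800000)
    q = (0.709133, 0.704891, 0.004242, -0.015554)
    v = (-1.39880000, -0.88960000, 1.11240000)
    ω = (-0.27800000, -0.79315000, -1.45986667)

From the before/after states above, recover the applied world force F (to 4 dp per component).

F = (0.3000, 2.6000, 3.1000)

velocity change Δv = (0.00120000, 0.01040000, 0.01240000)
m·(v₁−v₀)/dt = (0.3000, 2.6000, 3.1000)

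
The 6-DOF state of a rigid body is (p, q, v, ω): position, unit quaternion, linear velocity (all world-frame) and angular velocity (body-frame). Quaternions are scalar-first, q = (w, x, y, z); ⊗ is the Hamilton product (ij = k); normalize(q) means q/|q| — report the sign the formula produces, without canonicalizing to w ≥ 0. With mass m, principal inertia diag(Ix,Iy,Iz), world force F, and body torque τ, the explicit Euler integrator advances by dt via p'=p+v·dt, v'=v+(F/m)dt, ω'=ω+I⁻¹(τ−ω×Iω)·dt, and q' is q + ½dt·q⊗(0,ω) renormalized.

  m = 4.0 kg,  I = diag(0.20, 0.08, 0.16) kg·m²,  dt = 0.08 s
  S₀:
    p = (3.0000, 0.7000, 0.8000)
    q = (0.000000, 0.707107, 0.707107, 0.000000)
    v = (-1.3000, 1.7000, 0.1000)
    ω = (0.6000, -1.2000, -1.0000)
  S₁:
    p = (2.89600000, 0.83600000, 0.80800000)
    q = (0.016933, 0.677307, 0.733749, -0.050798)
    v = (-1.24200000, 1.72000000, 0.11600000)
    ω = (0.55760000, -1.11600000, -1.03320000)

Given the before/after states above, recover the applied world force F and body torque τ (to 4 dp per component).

Δω = ω₁−ω₀ = (-0.04240000, 0.08400000, -0.03320000)
precession coupling = (0.0960, -0.0240, 0.0864)
I·α + gyro = (-0.0100, 0.0600, 0.0200)
velocity change Δv = (0.05800000, 0.02000000, 0.01600000)
m·(v₁−v₀)/dt = (2.9000, 1.0000, 0.8000)

F = (2.9000, 1.0000, 0.8000)
τ = (-0.0100, 0.0600, 0.0200)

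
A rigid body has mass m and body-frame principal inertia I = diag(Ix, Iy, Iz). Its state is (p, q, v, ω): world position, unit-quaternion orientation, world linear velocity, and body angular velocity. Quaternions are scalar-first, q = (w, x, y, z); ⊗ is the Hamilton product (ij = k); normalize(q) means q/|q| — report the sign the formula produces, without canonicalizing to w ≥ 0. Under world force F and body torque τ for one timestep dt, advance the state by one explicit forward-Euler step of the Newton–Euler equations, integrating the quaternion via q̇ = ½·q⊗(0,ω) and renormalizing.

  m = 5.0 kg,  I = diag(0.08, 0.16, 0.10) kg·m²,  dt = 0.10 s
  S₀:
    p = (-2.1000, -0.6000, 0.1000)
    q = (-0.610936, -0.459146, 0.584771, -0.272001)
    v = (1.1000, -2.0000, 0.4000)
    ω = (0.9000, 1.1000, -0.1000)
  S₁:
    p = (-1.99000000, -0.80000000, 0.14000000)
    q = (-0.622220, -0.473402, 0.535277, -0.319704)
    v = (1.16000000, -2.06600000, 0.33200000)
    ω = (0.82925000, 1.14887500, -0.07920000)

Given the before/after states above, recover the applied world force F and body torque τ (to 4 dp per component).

Δω = ω₁−ω₀ = (-0.07075000, 0.04887500, 0.02080000)
I·α + gyro = (-0.0500, 0.0800, 0.1000)
velocity change Δv = (0.06000000, -0.06600000, -0.06800000)
m·(v₁−v₀)/dt = (3.0000, -3.3000, -3.4000)

F = (3.0000, -3.3000, -3.4000)
τ = (-0.0500, 0.0800, 0.1000)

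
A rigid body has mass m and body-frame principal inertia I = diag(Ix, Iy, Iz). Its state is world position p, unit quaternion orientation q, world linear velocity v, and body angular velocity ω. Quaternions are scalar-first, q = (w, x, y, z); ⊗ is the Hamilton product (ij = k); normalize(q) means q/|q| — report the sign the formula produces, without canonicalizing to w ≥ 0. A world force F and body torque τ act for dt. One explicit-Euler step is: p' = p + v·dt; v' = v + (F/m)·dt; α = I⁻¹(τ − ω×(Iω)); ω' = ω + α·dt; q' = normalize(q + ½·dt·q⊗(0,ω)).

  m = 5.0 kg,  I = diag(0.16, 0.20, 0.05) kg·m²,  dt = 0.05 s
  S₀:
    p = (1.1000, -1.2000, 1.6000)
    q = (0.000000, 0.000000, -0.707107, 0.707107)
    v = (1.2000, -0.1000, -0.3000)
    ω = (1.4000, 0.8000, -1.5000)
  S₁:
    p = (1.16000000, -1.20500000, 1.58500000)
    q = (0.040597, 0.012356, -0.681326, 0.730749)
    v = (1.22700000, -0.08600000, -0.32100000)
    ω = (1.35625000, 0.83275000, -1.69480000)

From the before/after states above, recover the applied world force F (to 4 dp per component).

v₁ − v₀ = (0.02700000, 0.01400000, -0.02100000)
F = m·Δv/dt = (2.7000, 1.4000, -2.1000)

F = (2.7000, 1.4000, -2.1000)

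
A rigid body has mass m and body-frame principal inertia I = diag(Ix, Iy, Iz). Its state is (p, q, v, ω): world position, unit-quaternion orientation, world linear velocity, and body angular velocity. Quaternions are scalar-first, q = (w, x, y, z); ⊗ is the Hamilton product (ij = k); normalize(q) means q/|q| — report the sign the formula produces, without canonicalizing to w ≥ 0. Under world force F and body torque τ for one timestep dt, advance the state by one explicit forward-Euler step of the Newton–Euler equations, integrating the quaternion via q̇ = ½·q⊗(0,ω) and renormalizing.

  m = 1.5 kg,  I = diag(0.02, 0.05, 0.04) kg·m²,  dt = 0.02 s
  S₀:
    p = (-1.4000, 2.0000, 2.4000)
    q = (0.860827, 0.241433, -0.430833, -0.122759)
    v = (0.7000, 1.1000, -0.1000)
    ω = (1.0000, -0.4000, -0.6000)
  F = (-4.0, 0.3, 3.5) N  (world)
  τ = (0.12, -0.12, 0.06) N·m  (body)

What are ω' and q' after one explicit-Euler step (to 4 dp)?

ω' = (1.1224, -0.4528, -0.5640)
q' = (0.8559, 0.2521, -0.4340, -0.1246)

α = I⁻¹(τ − ω×Iω) = (6.1200, -2.6400, 1.8000)
new body rate ω' = (1.1224, -0.4528, -0.5640)
2q̇ = q⊗(0,ω) = (-0.4874216, 1.0702232, -0.3222300, -0.1822364)
q' = normalize(q + ½dt·q⊗(0,ω)) = (0.8559, 0.2521, -0.4340, -0.1246)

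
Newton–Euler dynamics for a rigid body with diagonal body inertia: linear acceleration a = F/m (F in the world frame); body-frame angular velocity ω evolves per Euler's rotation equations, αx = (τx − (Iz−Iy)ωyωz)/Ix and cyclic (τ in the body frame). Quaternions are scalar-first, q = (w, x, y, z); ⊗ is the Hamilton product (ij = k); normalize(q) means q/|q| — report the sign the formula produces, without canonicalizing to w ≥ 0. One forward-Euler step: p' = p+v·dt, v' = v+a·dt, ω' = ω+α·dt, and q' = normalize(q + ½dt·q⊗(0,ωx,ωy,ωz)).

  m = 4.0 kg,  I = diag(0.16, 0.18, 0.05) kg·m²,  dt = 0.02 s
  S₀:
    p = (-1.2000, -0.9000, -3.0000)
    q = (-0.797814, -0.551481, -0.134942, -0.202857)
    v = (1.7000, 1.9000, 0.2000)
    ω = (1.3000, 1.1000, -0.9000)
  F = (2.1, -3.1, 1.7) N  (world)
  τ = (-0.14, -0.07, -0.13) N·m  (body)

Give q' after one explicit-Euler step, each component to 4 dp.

2q̇ = q⊗(0,ω) = (0.6827902, -0.6925677, -1.6376424, 0.2868281)
q + ½dt·q⊗(0,ω), renormalized = (-0.7908, -0.5583, -0.1513, -0.2000)

q' = (-0.7908, -0.5583, -0.1513, -0.2000)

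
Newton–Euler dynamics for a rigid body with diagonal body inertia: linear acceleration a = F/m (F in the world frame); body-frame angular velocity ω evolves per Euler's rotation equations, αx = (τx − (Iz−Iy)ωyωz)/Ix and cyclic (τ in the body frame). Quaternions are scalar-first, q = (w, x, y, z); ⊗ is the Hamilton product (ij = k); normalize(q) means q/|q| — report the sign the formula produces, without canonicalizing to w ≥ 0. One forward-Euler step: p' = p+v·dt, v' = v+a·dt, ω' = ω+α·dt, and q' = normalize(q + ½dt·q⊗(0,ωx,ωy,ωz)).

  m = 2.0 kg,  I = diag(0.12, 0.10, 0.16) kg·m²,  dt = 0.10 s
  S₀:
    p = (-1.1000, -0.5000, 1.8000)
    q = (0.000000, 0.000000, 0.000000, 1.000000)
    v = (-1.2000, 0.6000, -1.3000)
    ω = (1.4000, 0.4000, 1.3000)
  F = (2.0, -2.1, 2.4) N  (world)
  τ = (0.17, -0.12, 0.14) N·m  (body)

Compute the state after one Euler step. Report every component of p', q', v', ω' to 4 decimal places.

ω×(Iω) gyroscopic = (0.0312, -0.0728, -0.0112)
angular accel α = (1.1567, -0.4720, 0.9450)
ω' = ω + α·dt = (1.5157, 0.3528, 1.3945)
2q̇ = q⊗(0,ω) = (-1.3000000, -0.4000000, 1.4000000, 0.0000000)
q + ½dt·q⊗(0,ω), renormalized = (-0.0647, -0.0199, 0.0697, 0.9953)
a = (1.0000, -1.0500, 1.2000)
p' = p + v·dt = (-1.2200, -0.4400, 1.6700)
v' = v + a·dt = (-1.1000, 0.4950, -1.1800)

p' = (-1.2200, -0.4400, 1.6700)
q' = (-0.0647, -0.0199, 0.0697, 0.9953)
v' = (-1.1000, 0.4950, -1.1800)
ω' = (1.5157, 0.3528, 1.3945)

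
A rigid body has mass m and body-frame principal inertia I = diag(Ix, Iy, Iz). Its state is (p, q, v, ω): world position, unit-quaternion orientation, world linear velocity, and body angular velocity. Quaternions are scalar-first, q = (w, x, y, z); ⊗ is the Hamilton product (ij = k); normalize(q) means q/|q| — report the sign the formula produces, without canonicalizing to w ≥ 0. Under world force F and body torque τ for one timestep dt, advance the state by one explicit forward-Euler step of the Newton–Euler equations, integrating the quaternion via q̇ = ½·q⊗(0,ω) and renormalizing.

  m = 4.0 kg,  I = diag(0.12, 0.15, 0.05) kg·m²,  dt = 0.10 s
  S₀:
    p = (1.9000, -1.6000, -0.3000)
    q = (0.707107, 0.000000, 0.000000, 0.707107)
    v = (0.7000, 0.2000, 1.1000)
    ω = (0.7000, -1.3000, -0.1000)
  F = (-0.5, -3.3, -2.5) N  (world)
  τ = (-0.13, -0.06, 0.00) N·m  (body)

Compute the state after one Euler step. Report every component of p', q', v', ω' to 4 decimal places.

(τ − ω×Iω)/I = (-0.9750, -0.3673, 0.5460)
ω' = ω + α·dt = (0.6025, -1.3367, -0.0454)
q⊗(0,ω) = (0.0707107, 1.4142140, -0.4242642, -0.0707107)
q' = normalize(q + ½dt·q⊗(0,ω)) = (0.7087, 0.0705, -0.0212, 0.7017)
p + v·dt = (1.9700, -1.5800, -0.1900)
new velocity v' = (0.6875, 0.1175, 1.0375)

p' = (1.9700, -1.5800, -0.1900)
q' = (0.7087, 0.0705, -0.0212, 0.7017)
v' = (0.6875, 0.1175, 1.0375)
ω' = (0.6025, -1.3367, -0.0454)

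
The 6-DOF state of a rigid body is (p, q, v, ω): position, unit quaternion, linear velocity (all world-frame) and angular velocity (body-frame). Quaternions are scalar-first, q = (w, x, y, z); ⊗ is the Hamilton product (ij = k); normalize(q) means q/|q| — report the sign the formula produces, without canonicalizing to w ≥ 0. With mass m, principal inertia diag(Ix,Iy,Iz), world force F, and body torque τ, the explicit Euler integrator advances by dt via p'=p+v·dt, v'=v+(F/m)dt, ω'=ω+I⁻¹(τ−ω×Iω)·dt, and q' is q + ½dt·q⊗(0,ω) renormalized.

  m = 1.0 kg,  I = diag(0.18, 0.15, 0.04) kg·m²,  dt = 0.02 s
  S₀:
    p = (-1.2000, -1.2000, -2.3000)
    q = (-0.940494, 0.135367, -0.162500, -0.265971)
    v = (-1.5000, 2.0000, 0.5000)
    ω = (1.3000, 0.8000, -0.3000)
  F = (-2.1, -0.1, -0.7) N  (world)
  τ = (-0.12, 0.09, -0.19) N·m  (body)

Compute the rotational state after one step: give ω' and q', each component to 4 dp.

angular accel α = (-0.8133, 0.9640, -3.9700)
ω' = ω + α·dt = (1.2837, 0.8193, -0.3794)
Hamilton product q⊗(0,ω) = (-0.1257684, -0.9611154, -1.0575474, 0.6016918)
q + ½dt·q⊗(0,ω), renormalized = (-0.9416, 0.1257, -0.1731, -0.2599)

ω' = (1.2837, 0.8193, -0.3794)
q' = (-0.9416, 0.1257, -0.1731, -0.2599)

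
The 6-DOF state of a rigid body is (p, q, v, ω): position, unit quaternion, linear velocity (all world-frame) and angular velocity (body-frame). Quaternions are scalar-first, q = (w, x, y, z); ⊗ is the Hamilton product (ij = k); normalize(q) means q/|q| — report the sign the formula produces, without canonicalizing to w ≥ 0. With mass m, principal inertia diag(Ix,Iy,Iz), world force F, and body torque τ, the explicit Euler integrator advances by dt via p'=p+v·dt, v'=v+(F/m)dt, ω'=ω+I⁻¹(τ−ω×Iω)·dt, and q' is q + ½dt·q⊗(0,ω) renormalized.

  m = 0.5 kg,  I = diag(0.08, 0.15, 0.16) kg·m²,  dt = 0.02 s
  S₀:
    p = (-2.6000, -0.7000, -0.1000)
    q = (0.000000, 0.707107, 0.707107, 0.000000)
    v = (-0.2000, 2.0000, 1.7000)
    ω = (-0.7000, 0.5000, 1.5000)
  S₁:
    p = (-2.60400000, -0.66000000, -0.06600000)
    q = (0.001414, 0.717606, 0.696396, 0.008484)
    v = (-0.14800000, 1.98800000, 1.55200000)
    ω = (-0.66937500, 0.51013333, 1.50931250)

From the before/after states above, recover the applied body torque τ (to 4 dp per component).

ω₁ − ω₀ = (0.03062500, 0.01013333, 0.00931250)
precession coupling = (0.0075, 0.0840, -0.0245)
τ = I·(Δω/dt) + ω₀×(Iω₀) = (0.1300, 0.1600, 0.0500)

τ = (0.1300, 0.1600, 0.0500)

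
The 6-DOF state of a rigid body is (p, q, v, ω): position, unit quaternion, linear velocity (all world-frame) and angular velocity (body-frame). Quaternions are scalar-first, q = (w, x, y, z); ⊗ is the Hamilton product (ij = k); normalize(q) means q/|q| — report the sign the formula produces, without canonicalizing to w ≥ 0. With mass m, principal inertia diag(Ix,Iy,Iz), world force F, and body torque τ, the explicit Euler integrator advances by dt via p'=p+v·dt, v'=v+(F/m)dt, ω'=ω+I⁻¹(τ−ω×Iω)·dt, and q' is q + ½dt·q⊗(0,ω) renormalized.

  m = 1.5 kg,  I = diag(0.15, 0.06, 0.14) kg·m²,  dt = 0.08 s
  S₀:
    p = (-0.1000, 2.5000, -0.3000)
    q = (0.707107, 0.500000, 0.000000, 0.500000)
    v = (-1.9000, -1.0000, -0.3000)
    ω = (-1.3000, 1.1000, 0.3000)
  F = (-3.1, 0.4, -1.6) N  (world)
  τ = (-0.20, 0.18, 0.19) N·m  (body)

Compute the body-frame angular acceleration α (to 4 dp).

α = (-1.5093, 3.0650, 0.4379)

ω×(Iω) gyroscopic = (0.0264, -0.0039, 0.1287)
α = I⁻¹(τ − ω×Iω) = (-1.5093, 3.0650, 0.4379)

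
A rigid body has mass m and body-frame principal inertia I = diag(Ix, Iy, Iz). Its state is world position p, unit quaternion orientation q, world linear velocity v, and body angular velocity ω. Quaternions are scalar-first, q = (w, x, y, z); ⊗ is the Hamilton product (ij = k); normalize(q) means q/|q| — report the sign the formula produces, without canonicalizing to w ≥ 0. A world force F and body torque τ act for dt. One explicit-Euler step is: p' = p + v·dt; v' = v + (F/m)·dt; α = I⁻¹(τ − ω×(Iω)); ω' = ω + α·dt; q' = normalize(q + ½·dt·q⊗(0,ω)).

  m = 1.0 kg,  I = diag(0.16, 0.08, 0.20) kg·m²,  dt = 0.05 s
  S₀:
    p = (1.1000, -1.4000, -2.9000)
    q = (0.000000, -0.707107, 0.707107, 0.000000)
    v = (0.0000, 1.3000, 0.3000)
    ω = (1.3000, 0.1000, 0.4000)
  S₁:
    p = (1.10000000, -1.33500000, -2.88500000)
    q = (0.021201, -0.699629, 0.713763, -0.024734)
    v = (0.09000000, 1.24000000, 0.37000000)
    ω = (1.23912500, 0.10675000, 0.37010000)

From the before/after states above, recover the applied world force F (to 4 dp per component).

Δv = v₁−v₀ = (0.09000000, -0.06000000, 0.07000000)
m·(v₁−v₀)/dt = (1.8000, -1.2000, 1.4000)

F = (1.8000, -1.2000, 1.4000)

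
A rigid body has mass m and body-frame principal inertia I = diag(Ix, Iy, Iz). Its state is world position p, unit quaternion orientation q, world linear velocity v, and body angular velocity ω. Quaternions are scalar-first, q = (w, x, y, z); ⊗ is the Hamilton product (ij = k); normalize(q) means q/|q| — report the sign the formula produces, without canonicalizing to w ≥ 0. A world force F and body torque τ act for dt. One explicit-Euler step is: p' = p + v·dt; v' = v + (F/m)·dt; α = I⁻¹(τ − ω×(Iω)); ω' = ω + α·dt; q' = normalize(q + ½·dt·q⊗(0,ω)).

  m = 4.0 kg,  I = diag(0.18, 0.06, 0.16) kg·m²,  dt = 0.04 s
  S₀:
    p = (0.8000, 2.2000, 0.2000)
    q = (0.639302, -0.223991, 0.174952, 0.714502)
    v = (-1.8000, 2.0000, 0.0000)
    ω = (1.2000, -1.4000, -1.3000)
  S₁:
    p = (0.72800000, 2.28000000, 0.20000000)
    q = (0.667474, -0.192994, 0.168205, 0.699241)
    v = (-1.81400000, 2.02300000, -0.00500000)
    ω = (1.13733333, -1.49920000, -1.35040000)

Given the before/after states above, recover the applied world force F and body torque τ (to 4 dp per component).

Δω = ω₁−ω₀ = (-0.06266667, -0.09920000, -0.05040000)
precession coupling = (0.1820, -0.0312, 0.2016)
τ = I·(Δω/dt) + ω₀×(Iω₀) = (-0.1000, -0.1800, 0.0000)
Δv = v₁−v₀ = (-0.01400000, 0.02300000, -0.00500000)
F = m·Δv/dt = (-1.4000, 2.3000, -0.5000)

F = (-1.4000, 2.3000, -0.5000)
τ = (-0.1000, -0.1800, 0.0000)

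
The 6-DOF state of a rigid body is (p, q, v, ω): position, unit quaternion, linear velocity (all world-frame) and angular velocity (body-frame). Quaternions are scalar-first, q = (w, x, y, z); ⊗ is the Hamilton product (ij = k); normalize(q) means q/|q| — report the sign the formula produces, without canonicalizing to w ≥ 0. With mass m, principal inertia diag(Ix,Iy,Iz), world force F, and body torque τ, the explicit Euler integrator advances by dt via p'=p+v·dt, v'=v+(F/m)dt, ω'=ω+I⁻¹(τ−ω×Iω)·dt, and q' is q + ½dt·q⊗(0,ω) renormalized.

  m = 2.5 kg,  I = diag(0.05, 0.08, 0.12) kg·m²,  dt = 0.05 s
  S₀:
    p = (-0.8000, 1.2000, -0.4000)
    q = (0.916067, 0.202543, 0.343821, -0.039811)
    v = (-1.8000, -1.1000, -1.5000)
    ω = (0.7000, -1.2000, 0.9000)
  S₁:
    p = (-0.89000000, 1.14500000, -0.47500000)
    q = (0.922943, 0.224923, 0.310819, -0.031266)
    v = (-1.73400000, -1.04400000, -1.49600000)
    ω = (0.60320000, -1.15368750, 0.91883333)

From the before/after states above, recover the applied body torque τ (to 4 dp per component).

ω₁ − ω₀ = (-0.09680000, 0.04631250, 0.01883333)
gyro term ω₀×Iω₀ = (-0.0432, -0.0441, -0.0252)
applied torque τ = (-0.1400, 0.0300, 0.0200)

τ = (-0.1400, 0.0300, 0.0200)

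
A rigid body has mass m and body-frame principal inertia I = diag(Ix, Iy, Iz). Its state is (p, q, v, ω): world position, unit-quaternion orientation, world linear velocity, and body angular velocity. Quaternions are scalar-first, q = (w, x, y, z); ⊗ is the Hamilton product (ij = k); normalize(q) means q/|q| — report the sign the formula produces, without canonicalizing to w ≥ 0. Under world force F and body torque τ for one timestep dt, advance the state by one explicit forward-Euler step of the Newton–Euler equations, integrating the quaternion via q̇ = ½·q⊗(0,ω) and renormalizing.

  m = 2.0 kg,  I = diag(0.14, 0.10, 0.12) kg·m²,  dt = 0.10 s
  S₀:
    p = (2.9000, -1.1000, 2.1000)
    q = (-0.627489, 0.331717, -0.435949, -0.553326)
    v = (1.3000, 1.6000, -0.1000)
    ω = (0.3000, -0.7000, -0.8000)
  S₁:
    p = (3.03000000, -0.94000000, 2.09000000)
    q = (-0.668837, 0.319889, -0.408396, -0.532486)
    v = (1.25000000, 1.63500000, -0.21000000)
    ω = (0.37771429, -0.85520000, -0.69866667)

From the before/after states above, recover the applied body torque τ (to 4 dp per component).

rate change Δω = (0.07771429, -0.15520000, 0.10133333)
ω₀×(Iω₀) = (0.0112, -0.0048, 0.0084)
applied torque τ = (0.1200, -0.1600, 0.1300)

τ = (0.1200, -0.1600, 0.1300)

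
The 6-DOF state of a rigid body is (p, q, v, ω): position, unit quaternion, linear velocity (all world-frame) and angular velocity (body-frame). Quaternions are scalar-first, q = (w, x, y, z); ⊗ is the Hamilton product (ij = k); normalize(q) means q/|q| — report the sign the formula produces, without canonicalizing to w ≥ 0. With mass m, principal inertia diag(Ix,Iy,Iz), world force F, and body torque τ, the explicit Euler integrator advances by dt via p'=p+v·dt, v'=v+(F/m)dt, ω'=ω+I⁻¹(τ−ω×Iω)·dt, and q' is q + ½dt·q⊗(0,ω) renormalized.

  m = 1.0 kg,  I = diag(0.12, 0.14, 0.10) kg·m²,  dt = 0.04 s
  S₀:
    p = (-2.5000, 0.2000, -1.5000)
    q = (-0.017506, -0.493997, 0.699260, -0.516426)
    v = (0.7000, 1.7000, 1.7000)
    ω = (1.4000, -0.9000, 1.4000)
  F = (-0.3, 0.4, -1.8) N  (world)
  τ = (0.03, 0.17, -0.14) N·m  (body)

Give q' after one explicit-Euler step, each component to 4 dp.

q' = (0.0234, -0.4837, 0.6983, -0.5271)

Hamilton product q⊗(0,ω) = (2.0439262, 0.4896722, -0.0156452, -0.5588751)
q + ½dt·q⊗(0,ω), renormalized = (0.0234, -0.4837, 0.6983, -0.5271)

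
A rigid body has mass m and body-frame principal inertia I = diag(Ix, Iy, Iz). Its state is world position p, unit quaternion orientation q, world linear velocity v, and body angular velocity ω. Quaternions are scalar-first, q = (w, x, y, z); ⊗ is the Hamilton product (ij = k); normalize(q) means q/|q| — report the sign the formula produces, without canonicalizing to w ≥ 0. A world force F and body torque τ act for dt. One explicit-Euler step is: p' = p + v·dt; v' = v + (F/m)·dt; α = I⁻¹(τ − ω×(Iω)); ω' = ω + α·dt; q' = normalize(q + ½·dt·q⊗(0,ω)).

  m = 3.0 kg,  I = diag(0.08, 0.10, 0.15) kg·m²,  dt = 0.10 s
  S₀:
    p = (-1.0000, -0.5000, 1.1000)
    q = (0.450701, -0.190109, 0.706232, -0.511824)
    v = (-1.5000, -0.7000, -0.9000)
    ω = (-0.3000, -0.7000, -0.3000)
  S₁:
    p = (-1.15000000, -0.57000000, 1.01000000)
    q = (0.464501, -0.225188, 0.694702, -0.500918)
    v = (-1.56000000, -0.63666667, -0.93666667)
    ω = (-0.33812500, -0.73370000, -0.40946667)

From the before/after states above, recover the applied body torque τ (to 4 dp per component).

τ = (-0.0200, -0.0400, -0.1600)

Δω = ω₁−ω₀ = (-0.03812500, -0.03370000, -0.10946667)
gyro term ω₀×Iω₀ = (0.0105, -0.0063, 0.0042)
applied torque τ = (-0.0200, -0.0400, -0.1600)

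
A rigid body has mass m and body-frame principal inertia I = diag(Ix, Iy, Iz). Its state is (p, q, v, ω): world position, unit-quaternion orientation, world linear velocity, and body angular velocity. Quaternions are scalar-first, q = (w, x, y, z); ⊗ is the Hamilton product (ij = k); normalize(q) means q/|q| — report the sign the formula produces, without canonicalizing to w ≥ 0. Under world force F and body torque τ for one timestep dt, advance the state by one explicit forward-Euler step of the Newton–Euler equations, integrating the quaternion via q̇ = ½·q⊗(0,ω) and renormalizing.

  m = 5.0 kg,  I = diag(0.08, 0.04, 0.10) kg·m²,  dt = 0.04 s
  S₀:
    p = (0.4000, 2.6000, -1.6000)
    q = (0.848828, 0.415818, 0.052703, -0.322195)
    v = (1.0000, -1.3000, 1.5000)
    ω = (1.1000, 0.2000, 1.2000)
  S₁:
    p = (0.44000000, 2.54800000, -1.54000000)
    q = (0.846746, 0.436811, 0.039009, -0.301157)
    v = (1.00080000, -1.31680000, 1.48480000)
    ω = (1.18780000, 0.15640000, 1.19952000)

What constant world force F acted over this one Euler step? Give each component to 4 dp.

v₁ − v₀ = (0.00080000, -0.01680000, -0.01520000)
m·(v₁−v₀)/dt = (0.1000, -2.1000, -1.9000)

F = (0.1000, -2.1000, -1.9000)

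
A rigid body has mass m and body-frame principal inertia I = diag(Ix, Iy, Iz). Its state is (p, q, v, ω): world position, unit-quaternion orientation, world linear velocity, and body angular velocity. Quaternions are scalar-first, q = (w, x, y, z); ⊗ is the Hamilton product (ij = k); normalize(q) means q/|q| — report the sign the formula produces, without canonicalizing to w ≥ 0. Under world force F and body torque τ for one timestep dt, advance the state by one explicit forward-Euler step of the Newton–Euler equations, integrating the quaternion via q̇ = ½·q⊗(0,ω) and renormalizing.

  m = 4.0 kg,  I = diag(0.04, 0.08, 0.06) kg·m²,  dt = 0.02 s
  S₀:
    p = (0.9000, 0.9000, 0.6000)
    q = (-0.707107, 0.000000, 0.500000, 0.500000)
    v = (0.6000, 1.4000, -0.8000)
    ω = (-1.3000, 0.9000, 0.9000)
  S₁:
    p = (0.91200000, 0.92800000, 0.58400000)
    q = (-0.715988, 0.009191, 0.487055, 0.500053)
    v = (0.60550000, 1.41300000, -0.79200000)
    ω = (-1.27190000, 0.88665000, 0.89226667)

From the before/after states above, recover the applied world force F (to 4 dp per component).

F = (1.1000, 2.6000, 1.6000)

Δv = v₁−v₀ = (0.00550000, 0.01300000, 0.00800000)
m·(v₁−v₀)/dt = (1.1000, 2.6000, 1.6000)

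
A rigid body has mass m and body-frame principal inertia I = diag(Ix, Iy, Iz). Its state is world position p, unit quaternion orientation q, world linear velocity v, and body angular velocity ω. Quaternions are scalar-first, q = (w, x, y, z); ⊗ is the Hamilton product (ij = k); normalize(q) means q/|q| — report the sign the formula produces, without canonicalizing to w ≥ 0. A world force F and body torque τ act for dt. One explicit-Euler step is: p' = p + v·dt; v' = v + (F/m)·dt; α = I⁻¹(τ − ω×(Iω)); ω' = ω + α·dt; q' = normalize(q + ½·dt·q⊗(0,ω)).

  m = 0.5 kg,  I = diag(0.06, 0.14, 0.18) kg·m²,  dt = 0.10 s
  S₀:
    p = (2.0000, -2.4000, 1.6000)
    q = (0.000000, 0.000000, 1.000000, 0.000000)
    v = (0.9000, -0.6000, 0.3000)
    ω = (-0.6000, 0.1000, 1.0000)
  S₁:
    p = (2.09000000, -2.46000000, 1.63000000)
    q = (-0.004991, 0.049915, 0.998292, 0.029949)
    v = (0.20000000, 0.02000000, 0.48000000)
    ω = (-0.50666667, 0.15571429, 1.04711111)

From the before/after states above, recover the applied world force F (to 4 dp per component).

F = (-3.5000, 3.1000, 0.9000)

Δv = v₁−v₀ = (-0.70000000, 0.62000000, 0.18000000)
m·(v₁−v₀)/dt = (-3.5000, 3.1000, 0.9000)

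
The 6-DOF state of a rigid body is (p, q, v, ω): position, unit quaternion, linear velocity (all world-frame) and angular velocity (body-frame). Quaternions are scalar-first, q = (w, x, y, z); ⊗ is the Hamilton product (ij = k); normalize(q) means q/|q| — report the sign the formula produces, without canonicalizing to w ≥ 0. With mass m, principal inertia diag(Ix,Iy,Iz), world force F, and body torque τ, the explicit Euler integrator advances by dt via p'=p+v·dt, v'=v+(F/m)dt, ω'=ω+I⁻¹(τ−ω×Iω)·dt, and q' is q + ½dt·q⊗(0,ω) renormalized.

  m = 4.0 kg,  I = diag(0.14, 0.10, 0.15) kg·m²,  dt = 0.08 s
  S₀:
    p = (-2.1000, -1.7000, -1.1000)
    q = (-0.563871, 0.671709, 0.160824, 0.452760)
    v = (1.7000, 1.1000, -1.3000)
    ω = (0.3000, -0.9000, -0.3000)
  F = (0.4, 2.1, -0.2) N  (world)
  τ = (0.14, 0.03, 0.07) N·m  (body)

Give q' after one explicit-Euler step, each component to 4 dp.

q' = (-0.5603, 0.6788, 0.1945, 0.4331)

2q̇ = q⊗(0,ω) = (0.0790569, 0.1900755, 0.8448246, -0.4836240)
updated quaternion q' = (-0.5603, 0.6788, 0.1945, 0.4331)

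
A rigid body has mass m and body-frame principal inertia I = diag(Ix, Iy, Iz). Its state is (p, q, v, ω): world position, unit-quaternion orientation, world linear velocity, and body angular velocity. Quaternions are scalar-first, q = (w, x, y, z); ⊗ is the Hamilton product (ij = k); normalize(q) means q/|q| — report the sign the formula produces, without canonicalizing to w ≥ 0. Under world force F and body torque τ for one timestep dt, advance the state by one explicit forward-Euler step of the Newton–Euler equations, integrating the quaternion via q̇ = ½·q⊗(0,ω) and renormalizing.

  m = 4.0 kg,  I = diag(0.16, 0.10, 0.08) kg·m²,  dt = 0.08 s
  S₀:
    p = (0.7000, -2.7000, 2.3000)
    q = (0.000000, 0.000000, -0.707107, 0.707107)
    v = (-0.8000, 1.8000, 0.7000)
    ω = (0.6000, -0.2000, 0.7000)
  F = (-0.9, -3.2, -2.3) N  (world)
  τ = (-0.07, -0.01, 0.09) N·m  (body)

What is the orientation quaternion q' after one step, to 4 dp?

q⊗(0,ω) = (-0.6363963, -0.3535535, 0.4242642, 0.4242642)
q' = normalize(q + ½dt·q⊗(0,ω)) = (-0.0254, -0.0141, -0.6896, 0.7236)

q' = (-0.0254, -0.0141, -0.6896, 0.7236)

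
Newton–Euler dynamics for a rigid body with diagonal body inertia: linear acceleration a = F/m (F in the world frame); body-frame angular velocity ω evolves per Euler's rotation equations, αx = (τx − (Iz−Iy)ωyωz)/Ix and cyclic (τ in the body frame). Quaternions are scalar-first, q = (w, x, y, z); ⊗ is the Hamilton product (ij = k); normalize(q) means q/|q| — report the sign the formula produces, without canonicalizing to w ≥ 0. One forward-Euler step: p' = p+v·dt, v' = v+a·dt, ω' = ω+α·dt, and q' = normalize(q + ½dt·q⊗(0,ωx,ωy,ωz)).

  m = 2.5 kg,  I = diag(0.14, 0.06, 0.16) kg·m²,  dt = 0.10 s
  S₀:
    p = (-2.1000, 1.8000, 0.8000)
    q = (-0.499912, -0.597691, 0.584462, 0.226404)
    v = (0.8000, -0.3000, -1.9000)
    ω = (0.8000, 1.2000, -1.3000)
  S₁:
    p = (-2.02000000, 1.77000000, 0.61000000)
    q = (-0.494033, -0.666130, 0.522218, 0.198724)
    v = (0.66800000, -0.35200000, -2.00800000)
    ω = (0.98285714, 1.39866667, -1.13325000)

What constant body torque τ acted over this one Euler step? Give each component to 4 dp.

Δω = ω₁−ω₀ = (0.18285714, 0.19866667, 0.16675000)
precession coupling = (-0.1560, 0.0208, -0.0768)
applied torque τ = (0.1000, 0.1400, 0.1900)

τ = (0.1000, 0.1400, 0.1900)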